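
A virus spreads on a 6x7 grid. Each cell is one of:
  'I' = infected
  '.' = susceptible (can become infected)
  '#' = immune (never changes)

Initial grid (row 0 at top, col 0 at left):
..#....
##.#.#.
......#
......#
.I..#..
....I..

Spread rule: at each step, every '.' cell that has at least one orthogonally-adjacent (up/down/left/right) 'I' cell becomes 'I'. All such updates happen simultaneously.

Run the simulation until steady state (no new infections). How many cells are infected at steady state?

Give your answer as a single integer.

Answer: 32

Derivation:
Step 0 (initial): 2 infected
Step 1: +6 new -> 8 infected
Step 2: +8 new -> 16 infected
Step 3: +5 new -> 21 infected
Step 4: +4 new -> 25 infected
Step 5: +1 new -> 26 infected
Step 6: +1 new -> 27 infected
Step 7: +1 new -> 28 infected
Step 8: +2 new -> 30 infected
Step 9: +1 new -> 31 infected
Step 10: +1 new -> 32 infected
Step 11: +0 new -> 32 infected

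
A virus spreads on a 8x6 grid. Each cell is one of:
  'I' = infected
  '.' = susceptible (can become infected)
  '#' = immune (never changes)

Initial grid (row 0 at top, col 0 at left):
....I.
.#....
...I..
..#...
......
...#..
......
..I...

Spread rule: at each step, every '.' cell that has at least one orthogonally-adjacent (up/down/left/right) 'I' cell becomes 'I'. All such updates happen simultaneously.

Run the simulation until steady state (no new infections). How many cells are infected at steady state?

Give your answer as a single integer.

Answer: 45

Derivation:
Step 0 (initial): 3 infected
Step 1: +10 new -> 13 infected
Step 2: +12 new -> 25 infected
Step 3: +10 new -> 35 infected
Step 4: +8 new -> 43 infected
Step 5: +2 new -> 45 infected
Step 6: +0 new -> 45 infected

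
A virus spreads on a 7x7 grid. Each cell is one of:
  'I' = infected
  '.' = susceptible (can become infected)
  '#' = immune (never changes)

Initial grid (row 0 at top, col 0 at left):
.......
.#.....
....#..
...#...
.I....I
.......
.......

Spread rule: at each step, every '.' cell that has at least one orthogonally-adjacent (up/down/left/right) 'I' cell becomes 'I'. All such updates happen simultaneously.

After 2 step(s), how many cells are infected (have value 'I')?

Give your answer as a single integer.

Answer: 21

Derivation:
Step 0 (initial): 2 infected
Step 1: +7 new -> 9 infected
Step 2: +12 new -> 21 infected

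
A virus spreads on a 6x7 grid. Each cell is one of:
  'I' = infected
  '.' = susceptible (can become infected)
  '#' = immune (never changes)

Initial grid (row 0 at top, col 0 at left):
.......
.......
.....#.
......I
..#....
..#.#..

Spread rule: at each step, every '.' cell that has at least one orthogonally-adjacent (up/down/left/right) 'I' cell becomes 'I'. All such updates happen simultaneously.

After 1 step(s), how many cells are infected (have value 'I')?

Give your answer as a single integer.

Answer: 4

Derivation:
Step 0 (initial): 1 infected
Step 1: +3 new -> 4 infected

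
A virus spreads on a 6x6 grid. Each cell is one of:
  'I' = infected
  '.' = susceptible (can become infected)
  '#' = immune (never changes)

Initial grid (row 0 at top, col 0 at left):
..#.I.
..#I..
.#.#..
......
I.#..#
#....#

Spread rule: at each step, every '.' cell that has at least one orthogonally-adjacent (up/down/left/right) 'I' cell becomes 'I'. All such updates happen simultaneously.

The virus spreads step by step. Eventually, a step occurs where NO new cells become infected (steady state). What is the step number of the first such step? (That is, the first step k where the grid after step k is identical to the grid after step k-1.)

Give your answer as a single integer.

Step 0 (initial): 3 infected
Step 1: +5 new -> 8 infected
Step 2: +5 new -> 13 infected
Step 3: +5 new -> 18 infected
Step 4: +7 new -> 25 infected
Step 5: +3 new -> 28 infected
Step 6: +0 new -> 28 infected

Answer: 6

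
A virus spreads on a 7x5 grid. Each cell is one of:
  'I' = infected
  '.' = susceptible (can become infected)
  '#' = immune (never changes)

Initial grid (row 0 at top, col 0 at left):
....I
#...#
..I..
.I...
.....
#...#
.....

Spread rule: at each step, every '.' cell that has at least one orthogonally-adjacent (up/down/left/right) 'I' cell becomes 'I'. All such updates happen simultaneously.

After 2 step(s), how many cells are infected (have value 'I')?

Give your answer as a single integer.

Answer: 19

Derivation:
Step 0 (initial): 3 infected
Step 1: +7 new -> 10 infected
Step 2: +9 new -> 19 infected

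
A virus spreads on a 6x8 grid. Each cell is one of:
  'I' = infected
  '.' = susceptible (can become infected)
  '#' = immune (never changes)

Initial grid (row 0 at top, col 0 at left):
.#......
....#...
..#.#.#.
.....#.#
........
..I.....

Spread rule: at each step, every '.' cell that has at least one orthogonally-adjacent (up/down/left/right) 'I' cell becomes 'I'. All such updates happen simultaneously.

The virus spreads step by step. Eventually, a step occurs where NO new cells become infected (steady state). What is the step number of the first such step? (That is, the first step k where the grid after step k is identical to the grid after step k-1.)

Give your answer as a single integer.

Answer: 13

Derivation:
Step 0 (initial): 1 infected
Step 1: +3 new -> 4 infected
Step 2: +5 new -> 9 infected
Step 3: +5 new -> 14 infected
Step 4: +6 new -> 20 infected
Step 5: +5 new -> 25 infected
Step 6: +5 new -> 30 infected
Step 7: +3 new -> 33 infected
Step 8: +1 new -> 34 infected
Step 9: +2 new -> 36 infected
Step 10: +3 new -> 39 infected
Step 11: +1 new -> 40 infected
Step 12: +1 new -> 41 infected
Step 13: +0 new -> 41 infected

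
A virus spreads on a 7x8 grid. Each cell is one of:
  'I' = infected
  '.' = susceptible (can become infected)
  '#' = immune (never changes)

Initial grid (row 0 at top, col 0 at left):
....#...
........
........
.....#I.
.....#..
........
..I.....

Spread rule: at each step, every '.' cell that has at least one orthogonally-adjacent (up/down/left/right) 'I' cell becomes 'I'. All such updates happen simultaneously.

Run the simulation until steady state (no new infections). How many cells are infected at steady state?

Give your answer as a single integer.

Answer: 53

Derivation:
Step 0 (initial): 2 infected
Step 1: +6 new -> 8 infected
Step 2: +10 new -> 18 infected
Step 3: +13 new -> 31 infected
Step 4: +11 new -> 42 infected
Step 5: +4 new -> 46 infected
Step 6: +4 new -> 50 infected
Step 7: +2 new -> 52 infected
Step 8: +1 new -> 53 infected
Step 9: +0 new -> 53 infected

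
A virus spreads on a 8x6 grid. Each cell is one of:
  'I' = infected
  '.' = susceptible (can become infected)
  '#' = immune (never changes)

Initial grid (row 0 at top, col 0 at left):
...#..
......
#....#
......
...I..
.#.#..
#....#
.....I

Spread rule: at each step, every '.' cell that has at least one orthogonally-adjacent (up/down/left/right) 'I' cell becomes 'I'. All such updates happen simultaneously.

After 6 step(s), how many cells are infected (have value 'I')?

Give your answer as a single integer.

Answer: 40

Derivation:
Step 0 (initial): 2 infected
Step 1: +4 new -> 6 infected
Step 2: +9 new -> 15 infected
Step 3: +10 new -> 25 infected
Step 4: +7 new -> 32 infected
Step 5: +5 new -> 37 infected
Step 6: +3 new -> 40 infected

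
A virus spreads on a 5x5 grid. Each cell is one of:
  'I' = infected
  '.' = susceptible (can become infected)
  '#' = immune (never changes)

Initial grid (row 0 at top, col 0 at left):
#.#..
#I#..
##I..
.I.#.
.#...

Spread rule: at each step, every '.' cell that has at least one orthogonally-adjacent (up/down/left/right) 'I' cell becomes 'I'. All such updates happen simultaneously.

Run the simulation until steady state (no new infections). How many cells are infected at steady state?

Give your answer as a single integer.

Answer: 17

Derivation:
Step 0 (initial): 3 infected
Step 1: +4 new -> 7 infected
Step 2: +4 new -> 11 infected
Step 3: +4 new -> 15 infected
Step 4: +2 new -> 17 infected
Step 5: +0 new -> 17 infected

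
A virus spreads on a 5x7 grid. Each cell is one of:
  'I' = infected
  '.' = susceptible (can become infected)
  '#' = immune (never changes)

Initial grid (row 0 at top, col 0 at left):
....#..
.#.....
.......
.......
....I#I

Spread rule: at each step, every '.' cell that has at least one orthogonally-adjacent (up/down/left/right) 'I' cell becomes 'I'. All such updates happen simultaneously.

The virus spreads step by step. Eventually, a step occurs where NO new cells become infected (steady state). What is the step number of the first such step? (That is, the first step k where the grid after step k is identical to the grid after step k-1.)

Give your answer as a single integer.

Step 0 (initial): 2 infected
Step 1: +3 new -> 5 infected
Step 2: +5 new -> 10 infected
Step 3: +6 new -> 16 infected
Step 4: +6 new -> 22 infected
Step 5: +5 new -> 27 infected
Step 6: +2 new -> 29 infected
Step 7: +2 new -> 31 infected
Step 8: +1 new -> 32 infected
Step 9: +0 new -> 32 infected

Answer: 9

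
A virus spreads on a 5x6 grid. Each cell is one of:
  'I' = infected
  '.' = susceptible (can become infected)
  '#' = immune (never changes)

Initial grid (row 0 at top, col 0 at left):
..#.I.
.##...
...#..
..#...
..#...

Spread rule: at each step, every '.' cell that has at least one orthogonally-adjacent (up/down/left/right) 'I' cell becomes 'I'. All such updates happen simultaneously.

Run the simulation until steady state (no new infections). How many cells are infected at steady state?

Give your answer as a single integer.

Answer: 14

Derivation:
Step 0 (initial): 1 infected
Step 1: +3 new -> 4 infected
Step 2: +3 new -> 7 infected
Step 3: +2 new -> 9 infected
Step 4: +3 new -> 12 infected
Step 5: +2 new -> 14 infected
Step 6: +0 new -> 14 infected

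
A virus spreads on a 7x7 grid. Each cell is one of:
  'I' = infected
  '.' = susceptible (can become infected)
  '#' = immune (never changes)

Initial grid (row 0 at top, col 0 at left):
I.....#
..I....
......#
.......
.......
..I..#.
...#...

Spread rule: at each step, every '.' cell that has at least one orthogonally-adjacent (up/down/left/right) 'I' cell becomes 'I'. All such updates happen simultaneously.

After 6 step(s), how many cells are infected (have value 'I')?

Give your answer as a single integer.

Answer: 45

Derivation:
Step 0 (initial): 3 infected
Step 1: +10 new -> 13 infected
Step 2: +11 new -> 24 infected
Step 3: +10 new -> 34 infected
Step 4: +6 new -> 40 infected
Step 5: +3 new -> 43 infected
Step 6: +2 new -> 45 infected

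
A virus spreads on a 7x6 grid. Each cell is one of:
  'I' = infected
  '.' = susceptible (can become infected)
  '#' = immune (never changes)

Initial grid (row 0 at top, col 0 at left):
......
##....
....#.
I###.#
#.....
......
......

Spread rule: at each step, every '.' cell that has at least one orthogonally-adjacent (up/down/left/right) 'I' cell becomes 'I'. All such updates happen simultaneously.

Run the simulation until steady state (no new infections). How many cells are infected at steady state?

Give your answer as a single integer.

Step 0 (initial): 1 infected
Step 1: +1 new -> 2 infected
Step 2: +1 new -> 3 infected
Step 3: +1 new -> 4 infected
Step 4: +2 new -> 6 infected
Step 5: +2 new -> 8 infected
Step 6: +3 new -> 11 infected
Step 7: +3 new -> 14 infected
Step 8: +2 new -> 16 infected
Step 9: +0 new -> 16 infected

Answer: 16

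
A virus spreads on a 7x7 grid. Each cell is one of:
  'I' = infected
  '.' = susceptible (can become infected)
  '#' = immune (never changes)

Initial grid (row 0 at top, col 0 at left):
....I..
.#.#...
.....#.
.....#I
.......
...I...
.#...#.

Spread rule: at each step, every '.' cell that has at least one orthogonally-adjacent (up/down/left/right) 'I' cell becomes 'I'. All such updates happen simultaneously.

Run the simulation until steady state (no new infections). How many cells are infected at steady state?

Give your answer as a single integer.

Step 0 (initial): 3 infected
Step 1: +9 new -> 12 infected
Step 2: +14 new -> 26 infected
Step 3: +8 new -> 34 infected
Step 4: +5 new -> 39 infected
Step 5: +3 new -> 42 infected
Step 6: +1 new -> 43 infected
Step 7: +0 new -> 43 infected

Answer: 43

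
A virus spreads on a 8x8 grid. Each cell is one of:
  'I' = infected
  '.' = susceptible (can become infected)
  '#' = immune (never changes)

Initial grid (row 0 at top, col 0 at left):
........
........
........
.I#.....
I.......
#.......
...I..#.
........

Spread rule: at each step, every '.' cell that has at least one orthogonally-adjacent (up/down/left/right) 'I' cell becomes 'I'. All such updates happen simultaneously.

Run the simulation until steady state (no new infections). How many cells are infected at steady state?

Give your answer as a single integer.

Answer: 61

Derivation:
Step 0 (initial): 3 infected
Step 1: +7 new -> 10 infected
Step 2: +12 new -> 22 infected
Step 3: +10 new -> 32 infected
Step 4: +9 new -> 41 infected
Step 5: +7 new -> 48 infected
Step 6: +6 new -> 54 infected
Step 7: +4 new -> 58 infected
Step 8: +2 new -> 60 infected
Step 9: +1 new -> 61 infected
Step 10: +0 new -> 61 infected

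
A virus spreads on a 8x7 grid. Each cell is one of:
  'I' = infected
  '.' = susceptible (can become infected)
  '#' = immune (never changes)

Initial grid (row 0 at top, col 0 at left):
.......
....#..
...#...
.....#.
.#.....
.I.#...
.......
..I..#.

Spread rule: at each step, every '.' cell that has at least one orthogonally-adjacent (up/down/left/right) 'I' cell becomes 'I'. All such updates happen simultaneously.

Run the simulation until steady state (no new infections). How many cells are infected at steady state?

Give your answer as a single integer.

Answer: 50

Derivation:
Step 0 (initial): 2 infected
Step 1: +6 new -> 8 infected
Step 2: +6 new -> 14 infected
Step 3: +4 new -> 18 infected
Step 4: +7 new -> 25 infected
Step 5: +7 new -> 32 infected
Step 6: +8 new -> 40 infected
Step 7: +4 new -> 44 infected
Step 8: +3 new -> 47 infected
Step 9: +2 new -> 49 infected
Step 10: +1 new -> 50 infected
Step 11: +0 new -> 50 infected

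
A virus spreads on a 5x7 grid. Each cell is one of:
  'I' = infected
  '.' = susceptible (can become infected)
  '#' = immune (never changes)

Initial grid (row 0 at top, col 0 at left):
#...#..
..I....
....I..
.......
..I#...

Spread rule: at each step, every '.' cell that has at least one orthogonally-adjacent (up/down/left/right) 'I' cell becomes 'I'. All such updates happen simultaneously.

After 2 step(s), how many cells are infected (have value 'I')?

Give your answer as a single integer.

Step 0 (initial): 3 infected
Step 1: +10 new -> 13 infected
Step 2: +11 new -> 24 infected

Answer: 24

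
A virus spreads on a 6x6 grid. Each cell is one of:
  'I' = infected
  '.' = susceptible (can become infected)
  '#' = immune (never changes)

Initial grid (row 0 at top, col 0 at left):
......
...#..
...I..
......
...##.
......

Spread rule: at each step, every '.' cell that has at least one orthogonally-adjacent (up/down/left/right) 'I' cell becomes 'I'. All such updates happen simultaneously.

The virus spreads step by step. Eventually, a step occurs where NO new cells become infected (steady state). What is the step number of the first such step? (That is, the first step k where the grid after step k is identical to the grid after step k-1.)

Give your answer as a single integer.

Step 0 (initial): 1 infected
Step 1: +3 new -> 4 infected
Step 2: +6 new -> 10 infected
Step 3: +8 new -> 18 infected
Step 4: +8 new -> 26 infected
Step 5: +5 new -> 31 infected
Step 6: +2 new -> 33 infected
Step 7: +0 new -> 33 infected

Answer: 7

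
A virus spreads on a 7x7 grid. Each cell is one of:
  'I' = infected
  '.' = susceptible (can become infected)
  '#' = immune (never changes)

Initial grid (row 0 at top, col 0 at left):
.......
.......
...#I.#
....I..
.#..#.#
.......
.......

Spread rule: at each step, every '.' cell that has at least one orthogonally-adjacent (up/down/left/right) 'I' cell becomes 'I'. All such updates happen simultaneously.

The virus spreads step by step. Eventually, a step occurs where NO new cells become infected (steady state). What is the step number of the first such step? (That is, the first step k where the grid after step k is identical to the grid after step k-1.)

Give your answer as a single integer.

Answer: 8

Derivation:
Step 0 (initial): 2 infected
Step 1: +4 new -> 6 infected
Step 2: +7 new -> 13 infected
Step 3: +9 new -> 22 infected
Step 4: +10 new -> 32 infected
Step 5: +8 new -> 40 infected
Step 6: +3 new -> 43 infected
Step 7: +1 new -> 44 infected
Step 8: +0 new -> 44 infected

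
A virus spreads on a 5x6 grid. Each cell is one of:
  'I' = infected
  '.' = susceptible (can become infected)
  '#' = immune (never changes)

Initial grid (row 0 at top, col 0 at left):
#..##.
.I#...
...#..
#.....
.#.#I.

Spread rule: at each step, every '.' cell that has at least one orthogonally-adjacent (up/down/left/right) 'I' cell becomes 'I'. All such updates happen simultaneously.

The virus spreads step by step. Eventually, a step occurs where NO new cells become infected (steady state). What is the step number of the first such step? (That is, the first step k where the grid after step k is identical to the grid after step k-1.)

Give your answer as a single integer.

Answer: 6

Derivation:
Step 0 (initial): 2 infected
Step 1: +5 new -> 7 infected
Step 2: +7 new -> 14 infected
Step 3: +3 new -> 17 infected
Step 4: +3 new -> 20 infected
Step 5: +1 new -> 21 infected
Step 6: +0 new -> 21 infected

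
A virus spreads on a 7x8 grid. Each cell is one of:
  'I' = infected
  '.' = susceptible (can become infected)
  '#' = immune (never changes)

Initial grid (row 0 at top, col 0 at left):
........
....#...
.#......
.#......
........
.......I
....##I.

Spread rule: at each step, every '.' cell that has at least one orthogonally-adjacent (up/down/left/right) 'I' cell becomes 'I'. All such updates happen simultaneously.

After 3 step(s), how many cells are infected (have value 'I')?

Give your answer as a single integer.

Step 0 (initial): 2 infected
Step 1: +3 new -> 5 infected
Step 2: +3 new -> 8 infected
Step 3: +4 new -> 12 infected

Answer: 12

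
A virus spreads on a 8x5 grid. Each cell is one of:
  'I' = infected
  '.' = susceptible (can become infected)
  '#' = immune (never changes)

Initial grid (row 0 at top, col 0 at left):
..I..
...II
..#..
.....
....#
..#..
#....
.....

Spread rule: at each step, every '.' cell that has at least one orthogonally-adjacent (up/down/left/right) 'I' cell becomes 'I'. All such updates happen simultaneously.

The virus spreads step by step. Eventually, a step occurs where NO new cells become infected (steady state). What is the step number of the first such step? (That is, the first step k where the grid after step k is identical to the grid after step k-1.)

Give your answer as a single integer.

Step 0 (initial): 3 infected
Step 1: +6 new -> 9 infected
Step 2: +4 new -> 13 infected
Step 3: +4 new -> 17 infected
Step 4: +4 new -> 21 infected
Step 5: +4 new -> 25 infected
Step 6: +5 new -> 30 infected
Step 7: +4 new -> 34 infected
Step 8: +1 new -> 35 infected
Step 9: +1 new -> 36 infected
Step 10: +0 new -> 36 infected

Answer: 10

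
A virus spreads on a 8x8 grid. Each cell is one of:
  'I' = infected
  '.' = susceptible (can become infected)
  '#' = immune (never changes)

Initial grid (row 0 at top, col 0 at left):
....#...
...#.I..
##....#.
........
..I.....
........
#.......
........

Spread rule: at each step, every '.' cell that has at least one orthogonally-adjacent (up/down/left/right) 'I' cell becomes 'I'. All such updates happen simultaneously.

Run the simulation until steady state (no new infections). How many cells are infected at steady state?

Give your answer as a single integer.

Step 0 (initial): 2 infected
Step 1: +8 new -> 10 infected
Step 2: +12 new -> 22 infected
Step 3: +13 new -> 35 infected
Step 4: +8 new -> 43 infected
Step 5: +8 new -> 51 infected
Step 6: +4 new -> 55 infected
Step 7: +2 new -> 57 infected
Step 8: +1 new -> 58 infected
Step 9: +0 new -> 58 infected

Answer: 58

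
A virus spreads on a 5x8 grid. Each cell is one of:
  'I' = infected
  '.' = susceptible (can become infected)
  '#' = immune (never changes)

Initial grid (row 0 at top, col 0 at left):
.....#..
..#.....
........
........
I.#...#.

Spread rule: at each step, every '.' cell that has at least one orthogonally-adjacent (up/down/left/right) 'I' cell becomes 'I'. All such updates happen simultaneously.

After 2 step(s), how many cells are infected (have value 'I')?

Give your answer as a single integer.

Step 0 (initial): 1 infected
Step 1: +2 new -> 3 infected
Step 2: +2 new -> 5 infected

Answer: 5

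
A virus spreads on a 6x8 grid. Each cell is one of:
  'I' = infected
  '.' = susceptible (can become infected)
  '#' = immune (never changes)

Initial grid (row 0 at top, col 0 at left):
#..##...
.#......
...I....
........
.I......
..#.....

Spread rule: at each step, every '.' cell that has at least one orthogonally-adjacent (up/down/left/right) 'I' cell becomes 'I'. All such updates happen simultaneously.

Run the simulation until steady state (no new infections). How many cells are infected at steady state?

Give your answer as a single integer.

Answer: 43

Derivation:
Step 0 (initial): 2 infected
Step 1: +8 new -> 10 infected
Step 2: +9 new -> 19 infected
Step 3: +7 new -> 26 infected
Step 4: +8 new -> 34 infected
Step 5: +5 new -> 39 infected
Step 6: +3 new -> 42 infected
Step 7: +1 new -> 43 infected
Step 8: +0 new -> 43 infected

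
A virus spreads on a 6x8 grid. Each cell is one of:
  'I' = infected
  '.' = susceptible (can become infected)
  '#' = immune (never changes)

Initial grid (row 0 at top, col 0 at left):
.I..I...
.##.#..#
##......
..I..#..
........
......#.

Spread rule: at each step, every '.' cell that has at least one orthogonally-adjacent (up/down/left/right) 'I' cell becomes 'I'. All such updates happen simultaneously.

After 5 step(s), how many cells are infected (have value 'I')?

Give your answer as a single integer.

Step 0 (initial): 3 infected
Step 1: +8 new -> 11 infected
Step 2: +10 new -> 21 infected
Step 3: +8 new -> 29 infected
Step 4: +4 new -> 33 infected
Step 5: +4 new -> 37 infected

Answer: 37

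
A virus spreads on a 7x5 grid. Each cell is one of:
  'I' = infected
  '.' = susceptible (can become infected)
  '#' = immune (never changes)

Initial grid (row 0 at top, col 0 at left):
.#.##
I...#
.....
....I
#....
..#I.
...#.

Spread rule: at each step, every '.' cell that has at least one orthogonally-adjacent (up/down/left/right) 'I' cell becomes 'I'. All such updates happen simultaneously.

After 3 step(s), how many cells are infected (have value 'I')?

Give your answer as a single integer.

Step 0 (initial): 3 infected
Step 1: +8 new -> 11 infected
Step 2: +7 new -> 18 infected
Step 3: +5 new -> 23 infected

Answer: 23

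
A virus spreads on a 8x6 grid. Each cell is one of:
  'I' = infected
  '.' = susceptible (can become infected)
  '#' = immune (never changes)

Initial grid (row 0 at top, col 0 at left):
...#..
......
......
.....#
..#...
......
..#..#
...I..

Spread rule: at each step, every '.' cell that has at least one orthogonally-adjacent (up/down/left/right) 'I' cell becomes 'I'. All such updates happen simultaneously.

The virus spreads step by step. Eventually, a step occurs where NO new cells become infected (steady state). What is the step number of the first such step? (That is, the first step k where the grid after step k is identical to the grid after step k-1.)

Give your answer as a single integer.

Answer: 11

Derivation:
Step 0 (initial): 1 infected
Step 1: +3 new -> 4 infected
Step 2: +4 new -> 8 infected
Step 3: +5 new -> 13 infected
Step 4: +5 new -> 18 infected
Step 5: +6 new -> 24 infected
Step 6: +5 new -> 29 infected
Step 7: +5 new -> 34 infected
Step 8: +5 new -> 39 infected
Step 9: +3 new -> 42 infected
Step 10: +1 new -> 43 infected
Step 11: +0 new -> 43 infected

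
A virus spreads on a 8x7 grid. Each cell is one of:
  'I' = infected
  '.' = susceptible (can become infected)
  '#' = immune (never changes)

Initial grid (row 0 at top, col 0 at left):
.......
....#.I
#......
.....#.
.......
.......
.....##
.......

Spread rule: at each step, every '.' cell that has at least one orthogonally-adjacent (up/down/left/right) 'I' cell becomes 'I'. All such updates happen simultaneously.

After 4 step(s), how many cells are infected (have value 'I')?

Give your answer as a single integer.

Step 0 (initial): 1 infected
Step 1: +3 new -> 4 infected
Step 2: +3 new -> 7 infected
Step 3: +3 new -> 10 infected
Step 4: +5 new -> 15 infected

Answer: 15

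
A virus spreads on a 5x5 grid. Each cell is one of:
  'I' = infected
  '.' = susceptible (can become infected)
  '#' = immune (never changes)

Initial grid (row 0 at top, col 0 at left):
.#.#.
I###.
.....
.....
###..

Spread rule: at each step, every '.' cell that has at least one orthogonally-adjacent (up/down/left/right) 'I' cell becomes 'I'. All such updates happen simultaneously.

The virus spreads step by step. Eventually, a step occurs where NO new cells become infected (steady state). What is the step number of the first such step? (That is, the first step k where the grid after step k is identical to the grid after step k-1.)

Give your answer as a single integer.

Answer: 8

Derivation:
Step 0 (initial): 1 infected
Step 1: +2 new -> 3 infected
Step 2: +2 new -> 5 infected
Step 3: +2 new -> 7 infected
Step 4: +2 new -> 9 infected
Step 5: +2 new -> 11 infected
Step 6: +3 new -> 14 infected
Step 7: +2 new -> 16 infected
Step 8: +0 new -> 16 infected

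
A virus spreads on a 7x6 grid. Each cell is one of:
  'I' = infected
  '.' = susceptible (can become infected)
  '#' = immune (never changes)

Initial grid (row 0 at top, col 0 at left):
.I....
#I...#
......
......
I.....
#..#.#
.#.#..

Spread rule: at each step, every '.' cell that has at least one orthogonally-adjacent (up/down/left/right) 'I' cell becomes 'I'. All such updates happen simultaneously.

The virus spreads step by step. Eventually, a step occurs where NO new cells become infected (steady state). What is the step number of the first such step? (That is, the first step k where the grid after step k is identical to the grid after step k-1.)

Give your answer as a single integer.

Step 0 (initial): 3 infected
Step 1: +6 new -> 9 infected
Step 2: +7 new -> 16 infected
Step 3: +6 new -> 22 infected
Step 4: +5 new -> 27 infected
Step 5: +4 new -> 31 infected
Step 6: +2 new -> 33 infected
Step 7: +1 new -> 34 infected
Step 8: +0 new -> 34 infected

Answer: 8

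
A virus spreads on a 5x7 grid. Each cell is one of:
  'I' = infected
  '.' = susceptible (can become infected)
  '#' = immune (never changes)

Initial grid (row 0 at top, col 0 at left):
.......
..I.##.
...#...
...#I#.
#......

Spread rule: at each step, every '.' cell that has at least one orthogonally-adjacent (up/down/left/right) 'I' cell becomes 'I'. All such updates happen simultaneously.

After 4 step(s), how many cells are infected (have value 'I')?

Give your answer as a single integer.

Step 0 (initial): 2 infected
Step 1: +6 new -> 8 infected
Step 2: +8 new -> 16 infected
Step 3: +7 new -> 23 infected
Step 4: +5 new -> 28 infected

Answer: 28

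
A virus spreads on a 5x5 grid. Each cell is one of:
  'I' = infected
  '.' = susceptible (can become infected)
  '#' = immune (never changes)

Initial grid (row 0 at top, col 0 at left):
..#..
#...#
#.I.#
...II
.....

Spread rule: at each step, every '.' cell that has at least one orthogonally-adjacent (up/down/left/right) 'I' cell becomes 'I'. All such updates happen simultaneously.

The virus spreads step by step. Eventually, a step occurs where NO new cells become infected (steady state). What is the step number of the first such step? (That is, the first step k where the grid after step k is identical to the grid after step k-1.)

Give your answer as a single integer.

Answer: 5

Derivation:
Step 0 (initial): 3 infected
Step 1: +6 new -> 9 infected
Step 2: +4 new -> 13 infected
Step 3: +4 new -> 17 infected
Step 4: +3 new -> 20 infected
Step 5: +0 new -> 20 infected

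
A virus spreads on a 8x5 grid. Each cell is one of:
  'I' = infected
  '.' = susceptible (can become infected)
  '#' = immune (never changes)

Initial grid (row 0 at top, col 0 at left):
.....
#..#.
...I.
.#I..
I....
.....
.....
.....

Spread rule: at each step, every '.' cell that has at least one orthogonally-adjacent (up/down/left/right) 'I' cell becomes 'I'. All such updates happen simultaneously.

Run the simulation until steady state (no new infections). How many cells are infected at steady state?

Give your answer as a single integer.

Step 0 (initial): 3 infected
Step 1: +7 new -> 10 infected
Step 2: +9 new -> 19 infected
Step 3: +8 new -> 27 infected
Step 4: +6 new -> 33 infected
Step 5: +3 new -> 36 infected
Step 6: +1 new -> 37 infected
Step 7: +0 new -> 37 infected

Answer: 37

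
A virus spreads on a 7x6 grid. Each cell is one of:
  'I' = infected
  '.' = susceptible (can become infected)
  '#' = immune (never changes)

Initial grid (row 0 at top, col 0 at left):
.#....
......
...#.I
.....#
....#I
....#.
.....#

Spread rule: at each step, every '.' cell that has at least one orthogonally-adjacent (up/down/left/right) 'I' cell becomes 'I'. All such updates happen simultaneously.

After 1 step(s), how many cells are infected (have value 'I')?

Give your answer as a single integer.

Answer: 5

Derivation:
Step 0 (initial): 2 infected
Step 1: +3 new -> 5 infected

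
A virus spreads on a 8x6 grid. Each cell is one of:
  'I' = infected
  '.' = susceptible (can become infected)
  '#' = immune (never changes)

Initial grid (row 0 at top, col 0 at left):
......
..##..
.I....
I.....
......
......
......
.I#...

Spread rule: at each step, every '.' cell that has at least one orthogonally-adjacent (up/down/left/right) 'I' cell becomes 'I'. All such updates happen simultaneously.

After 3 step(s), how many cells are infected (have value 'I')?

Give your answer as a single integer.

Step 0 (initial): 3 infected
Step 1: +7 new -> 10 infected
Step 2: +9 new -> 19 infected
Step 3: +7 new -> 26 infected

Answer: 26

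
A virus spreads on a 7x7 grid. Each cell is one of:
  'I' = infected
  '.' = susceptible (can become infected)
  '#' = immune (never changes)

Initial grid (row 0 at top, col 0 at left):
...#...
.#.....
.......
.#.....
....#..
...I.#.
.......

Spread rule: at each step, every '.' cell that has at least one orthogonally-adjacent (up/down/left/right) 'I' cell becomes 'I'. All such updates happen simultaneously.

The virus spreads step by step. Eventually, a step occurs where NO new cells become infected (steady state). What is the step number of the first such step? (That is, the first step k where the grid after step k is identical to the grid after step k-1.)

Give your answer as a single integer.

Step 0 (initial): 1 infected
Step 1: +4 new -> 5 infected
Step 2: +5 new -> 10 infected
Step 3: +7 new -> 17 infected
Step 4: +7 new -> 24 infected
Step 5: +8 new -> 32 infected
Step 6: +6 new -> 38 infected
Step 7: +4 new -> 42 infected
Step 8: +2 new -> 44 infected
Step 9: +0 new -> 44 infected

Answer: 9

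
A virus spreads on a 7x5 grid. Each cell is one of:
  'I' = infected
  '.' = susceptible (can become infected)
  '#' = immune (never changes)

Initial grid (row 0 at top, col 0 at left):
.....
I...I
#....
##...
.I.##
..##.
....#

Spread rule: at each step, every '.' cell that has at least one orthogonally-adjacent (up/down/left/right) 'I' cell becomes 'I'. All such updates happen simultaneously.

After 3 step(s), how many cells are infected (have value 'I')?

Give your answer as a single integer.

Step 0 (initial): 3 infected
Step 1: +8 new -> 11 infected
Step 2: +9 new -> 20 infected
Step 3: +5 new -> 25 infected

Answer: 25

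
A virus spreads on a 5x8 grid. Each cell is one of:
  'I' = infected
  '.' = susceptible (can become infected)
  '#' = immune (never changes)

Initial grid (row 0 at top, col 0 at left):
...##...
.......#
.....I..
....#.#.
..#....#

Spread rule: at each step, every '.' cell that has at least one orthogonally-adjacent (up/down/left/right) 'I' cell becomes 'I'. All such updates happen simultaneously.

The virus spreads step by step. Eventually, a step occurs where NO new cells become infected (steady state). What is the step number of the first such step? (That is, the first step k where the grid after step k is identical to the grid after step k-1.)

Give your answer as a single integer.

Answer: 8

Derivation:
Step 0 (initial): 1 infected
Step 1: +4 new -> 5 infected
Step 2: +6 new -> 11 infected
Step 3: +7 new -> 18 infected
Step 4: +5 new -> 23 infected
Step 5: +4 new -> 27 infected
Step 6: +4 new -> 31 infected
Step 7: +2 new -> 33 infected
Step 8: +0 new -> 33 infected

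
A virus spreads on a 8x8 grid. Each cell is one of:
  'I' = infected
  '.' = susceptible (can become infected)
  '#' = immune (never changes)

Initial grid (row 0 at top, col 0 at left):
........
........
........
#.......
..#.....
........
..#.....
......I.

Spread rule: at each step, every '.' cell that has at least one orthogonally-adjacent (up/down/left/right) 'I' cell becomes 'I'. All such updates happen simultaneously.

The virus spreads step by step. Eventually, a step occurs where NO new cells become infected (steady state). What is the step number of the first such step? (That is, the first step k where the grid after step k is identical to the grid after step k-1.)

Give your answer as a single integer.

Step 0 (initial): 1 infected
Step 1: +3 new -> 4 infected
Step 2: +4 new -> 8 infected
Step 3: +5 new -> 13 infected
Step 4: +6 new -> 19 infected
Step 5: +6 new -> 25 infected
Step 6: +8 new -> 33 infected
Step 7: +7 new -> 40 infected
Step 8: +7 new -> 47 infected
Step 9: +5 new -> 52 infected
Step 10: +3 new -> 55 infected
Step 11: +3 new -> 58 infected
Step 12: +2 new -> 60 infected
Step 13: +1 new -> 61 infected
Step 14: +0 new -> 61 infected

Answer: 14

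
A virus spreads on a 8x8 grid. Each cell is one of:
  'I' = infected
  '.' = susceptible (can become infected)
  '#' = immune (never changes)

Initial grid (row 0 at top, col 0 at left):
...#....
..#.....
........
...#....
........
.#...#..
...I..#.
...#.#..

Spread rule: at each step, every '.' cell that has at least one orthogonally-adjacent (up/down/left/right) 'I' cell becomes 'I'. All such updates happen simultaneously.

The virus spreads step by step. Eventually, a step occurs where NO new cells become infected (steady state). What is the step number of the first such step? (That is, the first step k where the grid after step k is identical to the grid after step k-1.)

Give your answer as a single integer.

Answer: 11

Derivation:
Step 0 (initial): 1 infected
Step 1: +3 new -> 4 infected
Step 2: +7 new -> 11 infected
Step 3: +4 new -> 15 infected
Step 4: +6 new -> 21 infected
Step 5: +6 new -> 27 infected
Step 6: +8 new -> 35 infected
Step 7: +8 new -> 43 infected
Step 8: +6 new -> 49 infected
Step 9: +5 new -> 54 infected
Step 10: +2 new -> 56 infected
Step 11: +0 new -> 56 infected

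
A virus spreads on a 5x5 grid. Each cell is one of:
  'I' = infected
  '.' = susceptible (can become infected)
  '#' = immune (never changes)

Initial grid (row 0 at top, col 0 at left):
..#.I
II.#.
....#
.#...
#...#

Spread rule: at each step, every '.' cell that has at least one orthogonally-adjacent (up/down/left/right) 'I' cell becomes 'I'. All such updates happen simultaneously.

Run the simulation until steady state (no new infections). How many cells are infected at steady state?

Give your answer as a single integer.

Step 0 (initial): 3 infected
Step 1: +7 new -> 10 infected
Step 2: +2 new -> 12 infected
Step 3: +2 new -> 14 infected
Step 4: +2 new -> 16 infected
Step 5: +3 new -> 19 infected
Step 6: +0 new -> 19 infected

Answer: 19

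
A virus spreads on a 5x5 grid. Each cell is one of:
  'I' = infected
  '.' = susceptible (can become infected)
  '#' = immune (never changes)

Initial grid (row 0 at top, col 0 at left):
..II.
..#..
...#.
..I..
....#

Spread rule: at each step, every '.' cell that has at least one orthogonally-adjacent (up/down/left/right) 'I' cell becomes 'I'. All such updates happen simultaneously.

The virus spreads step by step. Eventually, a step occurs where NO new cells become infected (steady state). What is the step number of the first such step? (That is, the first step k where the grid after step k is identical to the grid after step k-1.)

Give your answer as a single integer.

Answer: 4

Derivation:
Step 0 (initial): 3 infected
Step 1: +7 new -> 10 infected
Step 2: +8 new -> 18 infected
Step 3: +4 new -> 22 infected
Step 4: +0 new -> 22 infected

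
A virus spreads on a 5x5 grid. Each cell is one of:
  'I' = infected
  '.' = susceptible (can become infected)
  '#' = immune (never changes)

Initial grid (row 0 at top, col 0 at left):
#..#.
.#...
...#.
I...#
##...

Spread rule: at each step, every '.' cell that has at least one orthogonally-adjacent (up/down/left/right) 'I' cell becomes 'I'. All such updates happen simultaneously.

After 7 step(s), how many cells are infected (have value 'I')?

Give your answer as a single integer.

Answer: 18

Derivation:
Step 0 (initial): 1 infected
Step 1: +2 new -> 3 infected
Step 2: +3 new -> 6 infected
Step 3: +3 new -> 9 infected
Step 4: +2 new -> 11 infected
Step 5: +3 new -> 14 infected
Step 6: +2 new -> 16 infected
Step 7: +2 new -> 18 infected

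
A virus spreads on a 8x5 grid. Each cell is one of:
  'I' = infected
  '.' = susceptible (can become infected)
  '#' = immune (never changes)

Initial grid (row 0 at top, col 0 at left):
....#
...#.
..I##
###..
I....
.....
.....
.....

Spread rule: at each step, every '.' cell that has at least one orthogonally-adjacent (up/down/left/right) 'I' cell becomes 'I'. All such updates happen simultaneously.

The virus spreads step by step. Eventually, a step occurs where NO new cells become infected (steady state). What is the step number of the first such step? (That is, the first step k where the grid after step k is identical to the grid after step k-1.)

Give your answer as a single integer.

Answer: 8

Derivation:
Step 0 (initial): 2 infected
Step 1: +4 new -> 6 infected
Step 2: +6 new -> 12 infected
Step 3: +7 new -> 19 infected
Step 4: +6 new -> 25 infected
Step 5: +4 new -> 29 infected
Step 6: +2 new -> 31 infected
Step 7: +1 new -> 32 infected
Step 8: +0 new -> 32 infected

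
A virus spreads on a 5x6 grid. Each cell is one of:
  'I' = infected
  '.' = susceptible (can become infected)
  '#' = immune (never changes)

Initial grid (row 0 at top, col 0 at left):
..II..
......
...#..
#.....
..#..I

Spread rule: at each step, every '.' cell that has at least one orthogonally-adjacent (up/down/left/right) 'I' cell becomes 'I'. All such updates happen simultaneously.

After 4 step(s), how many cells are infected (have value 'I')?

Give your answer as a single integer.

Step 0 (initial): 3 infected
Step 1: +6 new -> 9 infected
Step 2: +8 new -> 17 infected
Step 3: +6 new -> 23 infected
Step 4: +2 new -> 25 infected

Answer: 25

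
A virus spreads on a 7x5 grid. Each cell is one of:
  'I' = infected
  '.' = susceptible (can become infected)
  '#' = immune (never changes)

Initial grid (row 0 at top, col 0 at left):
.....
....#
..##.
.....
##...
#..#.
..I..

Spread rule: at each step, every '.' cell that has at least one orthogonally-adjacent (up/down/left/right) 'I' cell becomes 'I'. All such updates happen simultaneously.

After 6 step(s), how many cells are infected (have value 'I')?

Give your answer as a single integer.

Step 0 (initial): 1 infected
Step 1: +3 new -> 4 infected
Step 2: +4 new -> 8 infected
Step 3: +3 new -> 11 infected
Step 4: +3 new -> 14 infected
Step 5: +3 new -> 17 infected
Step 6: +3 new -> 20 infected

Answer: 20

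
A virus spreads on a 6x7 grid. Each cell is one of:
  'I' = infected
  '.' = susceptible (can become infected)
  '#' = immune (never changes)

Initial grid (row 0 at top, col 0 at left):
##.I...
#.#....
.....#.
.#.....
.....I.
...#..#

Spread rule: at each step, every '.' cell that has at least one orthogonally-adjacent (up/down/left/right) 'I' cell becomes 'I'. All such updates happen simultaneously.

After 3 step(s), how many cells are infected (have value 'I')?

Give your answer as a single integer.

Answer: 23

Derivation:
Step 0 (initial): 2 infected
Step 1: +7 new -> 9 infected
Step 2: +7 new -> 16 infected
Step 3: +7 new -> 23 infected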